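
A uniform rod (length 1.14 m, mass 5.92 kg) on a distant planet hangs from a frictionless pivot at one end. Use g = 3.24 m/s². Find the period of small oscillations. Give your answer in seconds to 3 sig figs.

3.04 s

For a physical pendulum T = 2π√(I/(mgd)), with d = 0.5700 m from pivot to centre of mass.
I_cm = mL²/12 = 5.92 × 1.14²/12 = 0.6411 kg·m²; I = I_cm + md² = 0.6411 + 5.92 × 0.5700² = 2.565 kg·m².
T = 2π√(2.565/(5.92 × 3.24 × 0.5700)) = 3.04 s.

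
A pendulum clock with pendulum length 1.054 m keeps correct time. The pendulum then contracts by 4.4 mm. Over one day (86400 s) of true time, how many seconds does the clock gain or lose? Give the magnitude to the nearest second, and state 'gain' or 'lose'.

T ∝ √L, so T'/T = √(1.04960/1.054) = 0.997911.
In 86400 s of true time the clock registers 86400/0.997911 = 86580.9 s, so it gains 181 s.

gain 181 s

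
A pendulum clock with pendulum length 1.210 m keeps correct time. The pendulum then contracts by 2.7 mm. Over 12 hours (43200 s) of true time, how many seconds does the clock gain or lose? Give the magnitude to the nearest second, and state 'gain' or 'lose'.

gain 48 s

T ∝ √L, so T'/T = √(1.20730/1.210) = 0.998884.
In 43200 s of true time the clock registers 43200/0.998884 = 43248.3 s, so it gains 48 s.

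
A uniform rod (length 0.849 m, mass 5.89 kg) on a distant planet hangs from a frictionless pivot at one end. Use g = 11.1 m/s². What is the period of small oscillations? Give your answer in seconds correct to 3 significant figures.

For a physical pendulum T = 2π√(I/(mgd)), with d = 0.4245 m from pivot to centre of mass.
I_cm = mL²/12 = 5.89 × 0.849²/12 = 0.3538 kg·m²; I = I_cm + md² = 0.3538 + 5.89 × 0.4245² = 1.415 kg·m².
T = 2π√(1.415/(5.89 × 11.1 × 0.4245)) = 1.42 s.

1.42 s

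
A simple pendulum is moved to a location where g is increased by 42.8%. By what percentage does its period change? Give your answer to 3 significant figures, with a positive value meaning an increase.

T ∝ 1/√g, so T'/T = 1/√(1.428) = 0.8368.
Percentage change in T = (0.8368 − 1) × 100% = -16.3%.

-16.3%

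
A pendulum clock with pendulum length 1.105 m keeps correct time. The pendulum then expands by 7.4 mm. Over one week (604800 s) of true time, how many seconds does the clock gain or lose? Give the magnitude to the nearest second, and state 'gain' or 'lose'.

lose 2015 s

T ∝ √L, so T'/T = √(1.11240/1.105) = 1.00334.
In 604800 s of true time the clock registers 604800/1.00334 = 602785.0 s, so it loses 2015 s.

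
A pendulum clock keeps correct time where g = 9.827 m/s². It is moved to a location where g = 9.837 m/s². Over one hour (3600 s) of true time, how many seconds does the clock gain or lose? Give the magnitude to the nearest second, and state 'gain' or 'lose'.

The clock's period scales as T ∝ 1/√g, so T'/T = √(9.827/9.837) = 0.999492.
In 3600 s of true time the clock registers 3600/0.999492 = 3601.8 s, so it gains 2 s.

gain 2 s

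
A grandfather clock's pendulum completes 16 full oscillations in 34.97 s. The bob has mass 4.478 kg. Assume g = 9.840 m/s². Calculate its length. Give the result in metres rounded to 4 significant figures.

1.191 m

T = 34.97/16 = 2.1856 s.
From T = 2π√(L/g), L = gT²/(4π²) = 9.840 × 2.1856²/(4π²) = 1.191 m.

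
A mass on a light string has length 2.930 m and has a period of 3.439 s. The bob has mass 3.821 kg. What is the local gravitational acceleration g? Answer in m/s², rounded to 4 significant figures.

9.781 m/s²

From T = 2π√(L/g), g = 4π²L/T² = 4π² × 2.930/3.4390² = 9.781 m/s².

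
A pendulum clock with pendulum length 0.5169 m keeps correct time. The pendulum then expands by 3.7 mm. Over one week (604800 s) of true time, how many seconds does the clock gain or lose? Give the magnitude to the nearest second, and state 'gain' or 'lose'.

T ∝ √L, so T'/T = √(0.52060/0.5169) = 1.00357.
In 604800 s of true time the clock registers 604800/1.00357 = 602647.0 s, so it loses 2153 s.

lose 2153 s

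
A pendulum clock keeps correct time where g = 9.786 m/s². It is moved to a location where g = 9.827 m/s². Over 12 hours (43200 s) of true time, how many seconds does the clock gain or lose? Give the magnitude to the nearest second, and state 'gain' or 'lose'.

The clock's period scales as T ∝ 1/√g, so T'/T = √(9.786/9.827) = 0.997912.
In 43200 s of true time the clock registers 43200/0.997912 = 43290.4 s, so it gains 90 s.

gain 90 s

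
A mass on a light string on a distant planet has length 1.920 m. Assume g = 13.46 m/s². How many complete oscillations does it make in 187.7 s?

79

T = 2π√(L/g) = 2π√(1.920/13.46) = 2.3731 s.
Number of complete oscillations = ⌊187.7/2.3731⌋ = ⌊79.096⌋ = 79.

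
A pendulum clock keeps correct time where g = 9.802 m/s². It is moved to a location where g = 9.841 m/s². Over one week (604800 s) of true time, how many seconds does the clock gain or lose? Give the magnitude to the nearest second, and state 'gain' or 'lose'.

The clock's period scales as T ∝ 1/√g, so T'/T = √(9.802/9.841) = 0.998017.
In 604800 s of true time the clock registers 604800/0.998017 = 606002.0 s, so it gains 1202 s.

gain 1202 s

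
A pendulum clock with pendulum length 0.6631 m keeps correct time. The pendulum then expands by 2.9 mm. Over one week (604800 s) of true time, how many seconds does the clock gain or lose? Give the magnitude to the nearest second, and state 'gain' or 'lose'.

T ∝ √L, so T'/T = √(0.66600/0.6631) = 1.00218.
In 604800 s of true time the clock registers 604800/1.00218 = 603481.8 s, so it loses 1318 s.

lose 1318 s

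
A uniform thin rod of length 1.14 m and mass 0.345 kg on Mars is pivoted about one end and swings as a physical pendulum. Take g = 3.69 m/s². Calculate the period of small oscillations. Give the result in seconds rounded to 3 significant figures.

For a physical pendulum T = 2π√(I/(mgd)), with d = 0.5700 m from pivot to centre of mass.
I_cm = mL²/12 = 0.345 × 1.14²/12 = 0.03736 kg·m²; I = I_cm + md² = 0.03736 + 0.345 × 0.5700² = 0.1495 kg·m².
T = 2π√(0.1495/(0.345 × 3.69 × 0.5700)) = 2.85 s.

2.85 s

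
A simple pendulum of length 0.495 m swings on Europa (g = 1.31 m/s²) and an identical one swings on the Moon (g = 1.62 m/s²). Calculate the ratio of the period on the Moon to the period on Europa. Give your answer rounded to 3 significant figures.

T ∝ 1/√g, so T₂/T₁ = √(g₁/g₂) = √(1.31/1.62) = 0.899.

0.899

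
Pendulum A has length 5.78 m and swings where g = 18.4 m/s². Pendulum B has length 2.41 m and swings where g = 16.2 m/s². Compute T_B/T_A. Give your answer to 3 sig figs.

T = 2π√(L/g), so T_B/T_A = √((L_B/g_B)/(L_A/g_A)) = √((2.41/16.2)/(5.78/18.4)) = 0.688.

0.688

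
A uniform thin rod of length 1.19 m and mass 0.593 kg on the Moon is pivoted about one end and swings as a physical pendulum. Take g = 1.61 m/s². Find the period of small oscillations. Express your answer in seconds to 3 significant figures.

For a physical pendulum T = 2π√(I/(mgd)), with d = 0.5950 m from pivot to centre of mass.
I_cm = mL²/12 = 0.593 × 1.19²/12 = 0.06998 kg·m²; I = I_cm + md² = 0.06998 + 0.593 × 0.5950² = 0.2799 kg·m².
T = 2π√(0.2799/(0.593 × 1.61 × 0.5950)) = 4.41 s.

4.41 s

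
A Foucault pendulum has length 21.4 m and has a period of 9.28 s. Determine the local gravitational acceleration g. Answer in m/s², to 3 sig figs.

From T = 2π√(L/g), g = 4π²L/T² = 4π² × 21.4/9.280² = 9.81 m/s².

9.81 m/s²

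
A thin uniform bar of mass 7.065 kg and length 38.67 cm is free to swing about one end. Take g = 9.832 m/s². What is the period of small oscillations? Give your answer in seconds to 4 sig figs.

1.017 s

For a physical pendulum T = 2π√(I/(mgd)), with d = 0.19335 m from pivot to centre of mass.
I_cm = mL²/12 = 7.065 × 0.3867²/12 = 0.088040 kg·m²; I = I_cm + md² = 0.088040 + 7.065 × 0.19335² = 0.35216 kg·m².
T = 2π√(0.35216/(7.065 × 9.832 × 0.19335)) = 1.017 s.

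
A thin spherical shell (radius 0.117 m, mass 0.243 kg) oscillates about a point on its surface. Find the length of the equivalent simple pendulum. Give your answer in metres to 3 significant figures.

0.195 m

The equivalent simple-pendulum length is L_eq = I/(md), where I is about the pivot and d = 0.1170 m.
I_cm = (2/3)mR² = 0.002218 kg·m², so I = I_cm + md² = 0.002218 + 0.003326 = 0.005544 kg·m².
L_eq = 0.005544/(0.243 × 0.1170) = 0.195 m.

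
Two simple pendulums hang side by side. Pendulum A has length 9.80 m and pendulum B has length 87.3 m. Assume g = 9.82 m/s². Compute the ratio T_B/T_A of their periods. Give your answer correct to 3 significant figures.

T ∝ √L, so T_B/T_A = √(L_B/L_A) = √(87.3/9.80) = 2.98.

2.98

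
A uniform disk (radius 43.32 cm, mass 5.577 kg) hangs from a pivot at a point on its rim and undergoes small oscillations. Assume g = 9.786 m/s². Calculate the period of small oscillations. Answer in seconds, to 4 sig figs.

1.619 s

I_cm = ½mr² = 0.52330 kg·m². The pivot is at distance d = 0.4332 m from the centre of mass.
By the parallel-axis theorem, I = I_cm + md² = 0.52330 + 1.0466 = 1.5699 kg·m².
T = 2π√(I/(mgd)) = 2π√(1.5699/(5.577 × 9.786 × 0.4332)) = 1.619 s.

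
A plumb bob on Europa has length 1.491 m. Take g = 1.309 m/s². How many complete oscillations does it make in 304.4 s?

45

T = 2π√(L/g) = 2π√(1.491/1.309) = 6.7058 s.
Number of complete oscillations = ⌊304.4/6.7058⌋ = ⌊45.394⌋ = 45.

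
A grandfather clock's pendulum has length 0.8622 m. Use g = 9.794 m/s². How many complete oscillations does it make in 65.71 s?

T = 2π√(L/g) = 2π√(0.8622/9.794) = 1.8642 s.
Number of complete oscillations = ⌊65.71/1.8642⌋ = ⌊35.247⌋ = 35.

35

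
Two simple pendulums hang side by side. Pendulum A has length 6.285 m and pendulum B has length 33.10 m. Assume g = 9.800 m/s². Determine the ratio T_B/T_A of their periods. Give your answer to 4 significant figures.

2.295

T ∝ √L, so T_B/T_A = √(L_B/L_A) = √(33.10/6.285) = 2.295.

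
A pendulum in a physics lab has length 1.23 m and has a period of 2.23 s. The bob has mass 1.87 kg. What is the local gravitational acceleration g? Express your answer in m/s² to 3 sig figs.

From T = 2π√(L/g), g = 4π²L/T² = 4π² × 1.23/2.230² = 9.76 m/s².

9.76 m/s²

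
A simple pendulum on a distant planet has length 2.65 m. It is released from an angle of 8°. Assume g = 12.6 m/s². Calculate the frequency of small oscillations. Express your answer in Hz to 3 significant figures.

0.347 Hz

T = 2π√(L/g) = 2π√(2.65/12.6) = 2.881 s, so f = 1/T = 0.347 Hz.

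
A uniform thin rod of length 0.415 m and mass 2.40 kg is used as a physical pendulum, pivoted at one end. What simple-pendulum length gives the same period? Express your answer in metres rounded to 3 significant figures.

0.277 m

The equivalent simple-pendulum length is L_eq = I/(md), where I is about the pivot and d = 0.2075 m.
I_cm = (1/12)mL² = 0.03444 kg·m², so I = I_cm + md² = 0.03444 + 0.1033 = 0.1378 kg·m².
L_eq = 0.1378/(2.40 × 0.2075) = 0.277 m.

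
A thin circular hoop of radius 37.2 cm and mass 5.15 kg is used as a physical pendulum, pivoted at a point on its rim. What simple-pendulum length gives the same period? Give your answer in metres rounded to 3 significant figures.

The equivalent simple-pendulum length is L_eq = I/(md), where I is about the pivot and d = 0.3720 m.
I_cm = mR² = 0.7127 kg·m², so I = I_cm + md² = 0.7127 + 0.7127 = 1.425 kg·m².
L_eq = 1.425/(5.15 × 0.3720) = 0.744 m.

0.744 m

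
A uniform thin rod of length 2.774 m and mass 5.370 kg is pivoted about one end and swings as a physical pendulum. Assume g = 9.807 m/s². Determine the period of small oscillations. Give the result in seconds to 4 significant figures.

2.728 s

For a physical pendulum T = 2π√(I/(mgd)), with d = 1.3870 m from pivot to centre of mass.
I_cm = mL²/12 = 5.370 × 2.774²/12 = 3.4435 kg·m²; I = I_cm + md² = 3.4435 + 5.370 × 1.3870² = 13.774 kg·m².
T = 2π√(13.774/(5.370 × 9.807 × 1.3870)) = 2.728 s.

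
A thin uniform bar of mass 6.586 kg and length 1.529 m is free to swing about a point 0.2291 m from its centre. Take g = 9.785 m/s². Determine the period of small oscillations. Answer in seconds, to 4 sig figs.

2.087 s

For a physical pendulum T = 2π√(I/(mgd)), with d = 0.22910 m from pivot to centre of mass.
I_cm = mL²/12 = 6.586 × 1.529²/12 = 1.2831 kg·m²; I = I_cm + md² = 1.2831 + 6.586 × 0.22910² = 1.6288 kg·m².
T = 2π√(1.6288/(6.586 × 9.785 × 0.22910)) = 2.087 s.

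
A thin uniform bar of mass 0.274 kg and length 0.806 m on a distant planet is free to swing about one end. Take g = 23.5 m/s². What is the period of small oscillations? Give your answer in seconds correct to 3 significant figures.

0.950 s

For a physical pendulum T = 2π√(I/(mgd)), with d = 0.4030 m from pivot to centre of mass.
I_cm = mL²/12 = 0.274 × 0.806²/12 = 0.01483 kg·m²; I = I_cm + md² = 0.01483 + 0.274 × 0.4030² = 0.05933 kg·m².
T = 2π√(0.05933/(0.274 × 23.5 × 0.4030)) = 0.950 s.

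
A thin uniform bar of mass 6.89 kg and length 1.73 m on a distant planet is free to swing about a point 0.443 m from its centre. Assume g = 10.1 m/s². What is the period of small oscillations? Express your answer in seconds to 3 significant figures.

1.98 s

For a physical pendulum T = 2π√(I/(mgd)), with d = 0.4430 m from pivot to centre of mass.
I_cm = mL²/12 = 6.89 × 1.73²/12 = 1.718 kg·m²; I = I_cm + md² = 1.718 + 6.89 × 0.4430² = 3.071 kg·m².
T = 2π√(3.071/(6.89 × 10.1 × 0.4430)) = 1.98 s.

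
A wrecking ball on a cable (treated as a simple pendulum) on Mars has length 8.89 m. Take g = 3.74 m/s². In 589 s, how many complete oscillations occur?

60

T = 2π√(L/g) = 2π√(8.89/3.74) = 9.687 s.
Number of complete oscillations = ⌊589/9.687⌋ = ⌊60.80⌋ = 60.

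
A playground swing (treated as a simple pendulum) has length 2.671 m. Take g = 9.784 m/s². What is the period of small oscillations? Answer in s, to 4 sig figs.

T = 2π√(L/g) = 2π√(2.671/9.784) = 2π × 0.52249 = 3.283 s.

3.283 s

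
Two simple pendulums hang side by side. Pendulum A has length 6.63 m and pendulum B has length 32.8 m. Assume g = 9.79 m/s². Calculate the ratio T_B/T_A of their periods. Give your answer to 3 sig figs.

2.22

T ∝ √L, so T_B/T_A = √(L_B/L_A) = √(32.8/6.63) = 2.22.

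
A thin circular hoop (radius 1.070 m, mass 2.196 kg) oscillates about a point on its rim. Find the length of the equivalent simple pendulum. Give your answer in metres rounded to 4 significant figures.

2.140 m

The equivalent simple-pendulum length is L_eq = I/(md), where I is about the pivot and d = 1.0700 m.
I_cm = mR² = 2.5142 kg·m², so I = I_cm + md² = 2.5142 + 2.5142 = 5.0284 kg·m².
L_eq = 5.0284/(2.196 × 1.0700) = 2.140 m.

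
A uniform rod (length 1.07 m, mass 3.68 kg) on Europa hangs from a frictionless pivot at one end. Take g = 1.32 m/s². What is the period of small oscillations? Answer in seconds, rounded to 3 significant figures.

4.62 s

For a physical pendulum T = 2π√(I/(mgd)), with d = 0.5350 m from pivot to centre of mass.
I_cm = mL²/12 = 3.68 × 1.07²/12 = 0.3511 kg·m²; I = I_cm + md² = 0.3511 + 3.68 × 0.5350² = 1.404 kg·m².
T = 2π√(1.404/(3.68 × 1.32 × 0.5350)) = 4.62 s.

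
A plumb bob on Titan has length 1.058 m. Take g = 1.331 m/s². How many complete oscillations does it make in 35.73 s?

6

T = 2π√(L/g) = 2π√(1.058/1.331) = 5.6019 s.
Number of complete oscillations = ⌊35.73/5.6019⌋ = ⌊6.3782⌋ = 6.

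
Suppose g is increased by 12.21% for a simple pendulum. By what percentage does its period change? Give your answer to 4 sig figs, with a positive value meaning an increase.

-5.597%

T ∝ 1/√g, so T'/T = 1/√(1.1221) = 0.94403.
Percentage change in T = (0.94403 − 1) × 100% = -5.597%.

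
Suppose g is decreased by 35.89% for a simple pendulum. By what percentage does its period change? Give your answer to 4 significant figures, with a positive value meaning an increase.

T ∝ 1/√g, so T'/T = 1/√(0.64110) = 1.2489.
Percentage change in T = (1.2489 − 1) × 100% = 24.89%.

24.89%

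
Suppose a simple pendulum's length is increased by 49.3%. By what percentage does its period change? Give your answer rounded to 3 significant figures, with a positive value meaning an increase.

22.2%

T ∝ √L, so T'/T = √(1.493) = 1.222.
Percentage change in T = (1.222 − 1) × 100% = 22.2%.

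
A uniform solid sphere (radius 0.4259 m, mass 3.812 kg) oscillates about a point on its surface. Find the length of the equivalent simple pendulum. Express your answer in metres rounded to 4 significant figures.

0.5963 m

The equivalent simple-pendulum length is L_eq = I/(md), where I is about the pivot and d = 0.42590 m.
I_cm = (2/5)mR² = 0.27658 kg·m², so I = I_cm + md² = 0.27658 + 0.69146 = 0.96805 kg·m².
L_eq = 0.96805/(3.812 × 0.42590) = 0.5963 m.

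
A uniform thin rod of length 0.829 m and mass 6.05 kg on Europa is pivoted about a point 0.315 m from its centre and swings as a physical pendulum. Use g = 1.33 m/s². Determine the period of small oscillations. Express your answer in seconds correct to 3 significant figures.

For a physical pendulum T = 2π√(I/(mgd)), with d = 0.3150 m from pivot to centre of mass.
I_cm = mL²/12 = 6.05 × 0.829²/12 = 0.3465 kg·m²; I = I_cm + md² = 0.3465 + 6.05 × 0.3150² = 0.9468 kg·m².
T = 2π√(0.9468/(6.05 × 1.33 × 0.3150)) = 3.84 s.

3.84 s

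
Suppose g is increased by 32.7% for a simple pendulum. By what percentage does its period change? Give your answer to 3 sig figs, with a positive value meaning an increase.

-13.2%

T ∝ 1/√g, so T'/T = 1/√(1.327) = 0.8681.
Percentage change in T = (0.8681 − 1) × 100% = -13.2%.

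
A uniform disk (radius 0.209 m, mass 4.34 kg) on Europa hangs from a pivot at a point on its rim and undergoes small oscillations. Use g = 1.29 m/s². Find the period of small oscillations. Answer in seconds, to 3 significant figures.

3.10 s

I_cm = ½mr² = 0.09479 kg·m². The pivot is at distance d = 0.209 m from the centre of mass.
By the parallel-axis theorem, I = I_cm + md² = 0.09479 + 0.1896 = 0.2844 kg·m².
T = 2π√(I/(mgd)) = 2π√(0.2844/(4.34 × 1.29 × 0.209)) = 3.10 s.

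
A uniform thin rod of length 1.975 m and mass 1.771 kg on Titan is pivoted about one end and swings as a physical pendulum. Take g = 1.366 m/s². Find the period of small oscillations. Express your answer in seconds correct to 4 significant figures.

For a physical pendulum T = 2π√(I/(mgd)), with d = 0.98750 m from pivot to centre of mass.
I_cm = mL²/12 = 1.771 × 1.975²/12 = 0.57567 kg·m²; I = I_cm + md² = 0.57567 + 1.771 × 0.98750² = 2.3027 kg·m².
T = 2π√(2.3027/(1.771 × 1.366 × 0.98750)) = 6.169 s.

6.169 s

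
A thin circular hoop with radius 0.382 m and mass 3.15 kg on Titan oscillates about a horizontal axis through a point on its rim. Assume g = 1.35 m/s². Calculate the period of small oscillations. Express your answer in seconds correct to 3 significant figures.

4.73 s

I_cm = mr² = 0.4597 kg·m². The pivot is at distance d = 0.382 m from the centre of mass.
By the parallel-axis theorem, I = I_cm + md² = 0.4597 + 0.4597 = 0.9193 kg·m².
T = 2π√(I/(mgd)) = 2π√(0.9193/(3.15 × 1.35 × 0.382)) = 4.73 s.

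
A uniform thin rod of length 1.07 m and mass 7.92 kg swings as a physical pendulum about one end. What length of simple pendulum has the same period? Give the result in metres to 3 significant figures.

The equivalent simple-pendulum length is L_eq = I/(md), where I is about the pivot and d = 0.5350 m.
I_cm = (1/12)mL² = 0.7556 kg·m², so I = I_cm + md² = 0.7556 + 2.267 = 3.023 kg·m².
L_eq = 3.023/(7.92 × 0.5350) = 0.713 m.

0.713 m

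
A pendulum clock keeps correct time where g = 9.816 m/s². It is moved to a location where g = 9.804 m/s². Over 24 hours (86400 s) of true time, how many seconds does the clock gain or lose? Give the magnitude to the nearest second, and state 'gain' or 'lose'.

The clock's period scales as T ∝ 1/√g, so T'/T = √(9.816/9.804) = 1.00061.
In 86400 s of true time the clock registers 86400/1.00061 = 86347.2 s, so it loses 53 s.

lose 53 s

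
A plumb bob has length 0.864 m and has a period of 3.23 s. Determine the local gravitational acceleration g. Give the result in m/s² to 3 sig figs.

From T = 2π√(L/g), g = 4π²L/T² = 4π² × 0.864/3.230² = 3.27 m/s².

3.27 m/s²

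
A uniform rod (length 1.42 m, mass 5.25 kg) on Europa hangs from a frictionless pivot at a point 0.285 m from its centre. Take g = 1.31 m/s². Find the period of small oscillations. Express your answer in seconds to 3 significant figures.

5.13 s

For a physical pendulum T = 2π√(I/(mgd)), with d = 0.2850 m from pivot to centre of mass.
I_cm = mL²/12 = 5.25 × 1.42²/12 = 0.8822 kg·m²; I = I_cm + md² = 0.8822 + 5.25 × 0.2850² = 1.309 kg·m².
T = 2π√(1.309/(5.25 × 1.31 × 0.2850)) = 5.13 s.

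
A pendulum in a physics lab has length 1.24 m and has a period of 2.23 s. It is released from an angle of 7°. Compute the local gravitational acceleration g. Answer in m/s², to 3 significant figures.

From T = 2π√(L/g), g = 4π²L/T² = 4π² × 1.24/2.230² = 9.84 m/s².

9.84 m/s²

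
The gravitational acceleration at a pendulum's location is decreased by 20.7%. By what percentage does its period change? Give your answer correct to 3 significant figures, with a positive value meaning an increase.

T ∝ 1/√g, so T'/T = 1/√(0.7930) = 1.123.
Percentage change in T = (1.123 − 1) × 100% = 12.3%.

12.3%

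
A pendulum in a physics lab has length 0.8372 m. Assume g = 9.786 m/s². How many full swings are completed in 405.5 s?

T = 2π√(L/g) = 2π√(0.8372/9.786) = 1.8378 s.
Number of complete oscillations = ⌊405.5/1.8378⌋ = ⌊220.65⌋ = 220.

220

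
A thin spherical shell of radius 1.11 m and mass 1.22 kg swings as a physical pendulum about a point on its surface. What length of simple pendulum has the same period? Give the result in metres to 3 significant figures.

The equivalent simple-pendulum length is L_eq = I/(md), where I is about the pivot and d = 1.110 m.
I_cm = (2/3)mR² = 1.002 kg·m², so I = I_cm + md² = 1.002 + 1.503 = 2.505 kg·m².
L_eq = 2.505/(1.22 × 1.110) = 1.85 m.

1.85 m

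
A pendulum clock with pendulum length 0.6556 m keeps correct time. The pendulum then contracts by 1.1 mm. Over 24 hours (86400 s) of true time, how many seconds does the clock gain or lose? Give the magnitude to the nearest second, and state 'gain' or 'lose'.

gain 73 s

T ∝ √L, so T'/T = √(0.65450/0.6556) = 0.999161.
In 86400 s of true time the clock registers 86400/0.999161 = 86472.6 s, so it gains 73 s.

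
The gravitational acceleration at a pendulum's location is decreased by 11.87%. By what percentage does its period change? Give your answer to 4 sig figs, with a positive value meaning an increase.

T ∝ 1/√g, so T'/T = 1/√(0.88130) = 1.0652.
Percentage change in T = (1.0652 − 1) × 100% = 6.522%.

6.522%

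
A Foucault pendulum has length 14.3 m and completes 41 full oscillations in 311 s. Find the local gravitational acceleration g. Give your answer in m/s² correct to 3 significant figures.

T = 311/41 = 7.585 s.
From T = 2π√(L/g), g = 4π²L/T² = 4π² × 14.3/7.585² = 9.81 m/s².

9.81 m/s²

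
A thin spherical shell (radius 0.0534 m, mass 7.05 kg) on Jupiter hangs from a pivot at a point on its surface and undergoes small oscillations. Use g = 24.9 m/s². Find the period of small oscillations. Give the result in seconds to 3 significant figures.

I_cm = (2/3)mr² = 0.01340 kg·m². The pivot is at distance d = 0.0534 m from the centre of mass.
By the parallel-axis theorem, I = I_cm + md² = 0.01340 + 0.02010 = 0.03351 kg·m².
T = 2π√(I/(mgd)) = 2π√(0.03351/(7.05 × 24.9 × 0.0534)) = 0.376 s.

0.376 s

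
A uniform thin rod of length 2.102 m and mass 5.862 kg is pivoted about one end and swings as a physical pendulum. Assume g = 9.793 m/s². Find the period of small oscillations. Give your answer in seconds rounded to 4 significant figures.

2.377 s

For a physical pendulum T = 2π√(I/(mgd)), with d = 1.0510 m from pivot to centre of mass.
I_cm = mL²/12 = 5.862 × 2.102²/12 = 2.1584 kg·m²; I = I_cm + md² = 2.1584 + 5.862 × 1.0510² = 8.6336 kg·m².
T = 2π√(8.6336/(5.862 × 9.793 × 1.0510)) = 2.377 s.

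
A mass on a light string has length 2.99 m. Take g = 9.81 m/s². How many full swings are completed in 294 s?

T = 2π√(L/g) = 2π√(2.99/9.81) = 3.469 s.
Number of complete oscillations = ⌊294/3.469⌋ = ⌊84.76⌋ = 84.

84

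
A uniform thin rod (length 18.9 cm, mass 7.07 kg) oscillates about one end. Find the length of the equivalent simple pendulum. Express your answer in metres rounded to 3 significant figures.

The equivalent simple-pendulum length is L_eq = I/(md), where I is about the pivot and d = 0.09450 m.
I_cm = (1/12)mL² = 0.02105 kg·m², so I = I_cm + md² = 0.02105 + 0.06314 = 0.08418 kg·m².
L_eq = 0.08418/(7.07 × 0.09450) = 0.126 m.

0.126 m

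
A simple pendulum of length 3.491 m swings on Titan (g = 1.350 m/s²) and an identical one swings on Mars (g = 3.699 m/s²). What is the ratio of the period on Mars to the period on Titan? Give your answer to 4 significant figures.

T ∝ 1/√g, so T₂/T₁ = √(g₁/g₂) = √(1.350/3.699) = 0.6041.

0.6041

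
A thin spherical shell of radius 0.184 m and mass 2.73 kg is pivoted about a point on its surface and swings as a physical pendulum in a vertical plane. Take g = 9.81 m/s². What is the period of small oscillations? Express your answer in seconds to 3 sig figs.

I_cm = (2/3)mr² = 0.06162 kg·m². The pivot is at distance d = 0.184 m from the centre of mass.
By the parallel-axis theorem, I = I_cm + md² = 0.06162 + 0.09243 = 0.1540 kg·m².
T = 2π√(I/(mgd)) = 2π√(0.1540/(2.73 × 9.81 × 0.184)) = 1.11 s.

1.11 s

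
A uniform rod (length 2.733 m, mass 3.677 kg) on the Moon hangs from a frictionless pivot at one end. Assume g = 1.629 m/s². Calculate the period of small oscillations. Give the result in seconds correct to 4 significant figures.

6.645 s

For a physical pendulum T = 2π√(I/(mgd)), with d = 1.3665 m from pivot to centre of mass.
I_cm = mL²/12 = 3.677 × 2.733²/12 = 2.2887 kg·m²; I = I_cm + md² = 2.2887 + 3.677 × 1.3665² = 9.1549 kg·m².
T = 2π√(9.1549/(3.677 × 1.629 × 1.3665)) = 6.645 s.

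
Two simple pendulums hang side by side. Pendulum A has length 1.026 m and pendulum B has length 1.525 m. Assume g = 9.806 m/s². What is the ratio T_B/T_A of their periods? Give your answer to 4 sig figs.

T ∝ √L, so T_B/T_A = √(L_B/L_A) = √(1.525/1.026) = 1.219.

1.219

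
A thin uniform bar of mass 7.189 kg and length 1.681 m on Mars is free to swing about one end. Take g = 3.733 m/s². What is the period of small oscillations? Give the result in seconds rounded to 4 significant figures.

For a physical pendulum T = 2π√(I/(mgd)), with d = 0.84050 m from pivot to centre of mass.
I_cm = mL²/12 = 7.189 × 1.681²/12 = 1.6929 kg·m²; I = I_cm + md² = 1.6929 + 7.189 × 0.84050² = 6.7715 kg·m².
T = 2π√(6.7715/(7.189 × 3.733 × 0.84050)) = 3.443 s.

3.443 s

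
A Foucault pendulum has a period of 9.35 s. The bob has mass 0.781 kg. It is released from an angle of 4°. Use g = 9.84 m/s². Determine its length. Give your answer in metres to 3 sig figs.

From T = 2π√(L/g), L = gT²/(4π²) = 9.84 × 9.350²/(4π²) = 21.8 m.

21.8 m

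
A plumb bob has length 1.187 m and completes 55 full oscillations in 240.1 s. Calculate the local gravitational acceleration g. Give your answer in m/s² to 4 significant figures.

2.459 m/s²

T = 240.1/55 = 4.3655 s.
From T = 2π√(L/g), g = 4π²L/T² = 4π² × 1.187/4.3655² = 2.459 m/s².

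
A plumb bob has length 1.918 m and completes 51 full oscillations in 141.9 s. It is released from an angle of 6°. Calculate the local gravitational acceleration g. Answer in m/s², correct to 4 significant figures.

T = 141.9/51 = 2.7824 s.
From T = 2π√(L/g), g = 4π²L/T² = 4π² × 1.918/2.7824² = 9.781 m/s².

9.781 m/s²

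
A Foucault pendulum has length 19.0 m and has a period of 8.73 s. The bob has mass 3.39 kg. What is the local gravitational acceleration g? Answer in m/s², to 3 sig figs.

9.84 m/s²

From T = 2π√(L/g), g = 4π²L/T² = 4π² × 19.0/8.730² = 9.84 m/s².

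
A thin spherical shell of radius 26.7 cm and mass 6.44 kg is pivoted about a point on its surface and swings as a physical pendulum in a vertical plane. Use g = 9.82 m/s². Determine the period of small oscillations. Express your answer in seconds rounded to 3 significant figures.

1.34 s

I_cm = (2/3)mr² = 0.3061 kg·m². The pivot is at distance d = 0.267 m from the centre of mass.
By the parallel-axis theorem, I = I_cm + md² = 0.3061 + 0.4591 = 0.7652 kg·m².
T = 2π√(I/(mgd)) = 2π√(0.7652/(6.44 × 9.82 × 0.267)) = 1.34 s.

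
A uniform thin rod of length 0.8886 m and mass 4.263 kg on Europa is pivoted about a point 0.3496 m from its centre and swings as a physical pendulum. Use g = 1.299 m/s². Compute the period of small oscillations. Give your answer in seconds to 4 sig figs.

4.043 s

For a physical pendulum T = 2π√(I/(mgd)), with d = 0.34960 m from pivot to centre of mass.
I_cm = mL²/12 = 4.263 × 0.8886²/12 = 0.28051 kg·m²; I = I_cm + md² = 0.28051 + 4.263 × 0.34960² = 0.80153 kg·m².
T = 2π√(0.80153/(4.263 × 1.299 × 0.34960)) = 4.043 s.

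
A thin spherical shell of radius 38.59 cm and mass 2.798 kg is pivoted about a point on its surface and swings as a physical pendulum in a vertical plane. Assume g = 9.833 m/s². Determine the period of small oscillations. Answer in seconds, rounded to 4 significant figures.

1.607 s

I_cm = (2/3)mr² = 0.27778 kg·m². The pivot is at distance d = 0.3859 m from the centre of mass.
By the parallel-axis theorem, I = I_cm + md² = 0.27778 + 0.41667 = 0.69446 kg·m².
T = 2π√(I/(mgd)) = 2π√(0.69446/(2.798 × 9.833 × 0.3859)) = 1.607 s.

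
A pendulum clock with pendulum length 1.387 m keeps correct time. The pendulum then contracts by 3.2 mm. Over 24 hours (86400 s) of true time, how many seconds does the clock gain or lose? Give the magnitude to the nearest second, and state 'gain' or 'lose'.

T ∝ √L, so T'/T = √(1.38380/1.387) = 0.998846.
In 86400 s of true time the clock registers 86400/0.998846 = 86499.8 s, so it gains 100 s.

gain 100 s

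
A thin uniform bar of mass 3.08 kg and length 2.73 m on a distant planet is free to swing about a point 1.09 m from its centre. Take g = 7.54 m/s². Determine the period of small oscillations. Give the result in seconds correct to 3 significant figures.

2.95 s

For a physical pendulum T = 2π√(I/(mgd)), with d = 1.090 m from pivot to centre of mass.
I_cm = mL²/12 = 3.08 × 2.73²/12 = 1.913 kg·m²; I = I_cm + md² = 1.913 + 3.08 × 1.090² = 5.572 kg·m².
T = 2π√(5.572/(3.08 × 7.54 × 1.090)) = 2.95 s.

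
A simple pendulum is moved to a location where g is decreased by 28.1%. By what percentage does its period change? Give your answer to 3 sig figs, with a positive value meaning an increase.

T ∝ 1/√g, so T'/T = 1/√(0.7190) = 1.179.
Percentage change in T = (1.179 − 1) × 100% = 17.9%.

17.9%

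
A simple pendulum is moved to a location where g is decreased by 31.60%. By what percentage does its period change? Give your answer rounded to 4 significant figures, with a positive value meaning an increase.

T ∝ 1/√g, so T'/T = 1/√(0.68400) = 1.2091.
Percentage change in T = (1.2091 − 1) × 100% = 20.91%.

20.91%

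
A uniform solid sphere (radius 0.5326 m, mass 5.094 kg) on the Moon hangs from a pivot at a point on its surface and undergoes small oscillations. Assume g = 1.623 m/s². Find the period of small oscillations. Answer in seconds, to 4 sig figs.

4.259 s

I_cm = (2/5)mr² = 0.57799 kg·m². The pivot is at distance d = 0.5326 m from the centre of mass.
By the parallel-axis theorem, I = I_cm + md² = 0.57799 + 1.4450 = 2.0230 kg·m².
T = 2π√(I/(mgd)) = 2π√(2.0230/(5.094 × 1.623 × 0.5326)) = 4.259 s.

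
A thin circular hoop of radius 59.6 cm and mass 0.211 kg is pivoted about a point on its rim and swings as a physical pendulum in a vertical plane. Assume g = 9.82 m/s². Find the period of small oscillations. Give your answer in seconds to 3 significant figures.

I_cm = mr² = 0.07495 kg·m². The pivot is at distance d = 0.596 m from the centre of mass.
By the parallel-axis theorem, I = I_cm + md² = 0.07495 + 0.07495 = 0.1499 kg·m².
T = 2π√(I/(mgd)) = 2π√(0.1499/(0.211 × 9.82 × 0.596)) = 2.19 s.

2.19 s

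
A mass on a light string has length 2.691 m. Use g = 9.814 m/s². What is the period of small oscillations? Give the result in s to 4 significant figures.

T = 2π√(L/g) = 2π√(2.691/9.814) = 2π × 0.52364 = 3.290 s.

3.290 s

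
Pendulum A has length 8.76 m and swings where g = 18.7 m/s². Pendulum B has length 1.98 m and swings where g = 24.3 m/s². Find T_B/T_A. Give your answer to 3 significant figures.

T = 2π√(L/g), so T_B/T_A = √((L_B/g_B)/(L_A/g_A)) = √((1.98/24.3)/(8.76/18.7)) = 0.417.

0.417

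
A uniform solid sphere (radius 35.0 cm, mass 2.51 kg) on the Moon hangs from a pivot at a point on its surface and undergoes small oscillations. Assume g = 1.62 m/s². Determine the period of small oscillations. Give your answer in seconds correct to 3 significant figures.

I_cm = (2/5)mr² = 0.1230 kg·m². The pivot is at distance d = 0.350 m from the centre of mass.
By the parallel-axis theorem, I = I_cm + md² = 0.1230 + 0.3075 = 0.4305 kg·m².
T = 2π√(I/(mgd)) = 2π√(0.4305/(2.51 × 1.62 × 0.350)) = 3.46 s.

3.46 s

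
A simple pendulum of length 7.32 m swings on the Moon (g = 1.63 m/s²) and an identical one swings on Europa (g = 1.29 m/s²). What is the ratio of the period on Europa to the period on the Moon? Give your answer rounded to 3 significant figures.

1.12

T ∝ 1/√g, so T₂/T₁ = √(g₁/g₂) = √(1.63/1.29) = 1.12.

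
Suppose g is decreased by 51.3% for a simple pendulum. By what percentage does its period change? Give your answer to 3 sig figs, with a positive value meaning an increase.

43.3%

T ∝ 1/√g, so T'/T = 1/√(0.4870) = 1.433.
Percentage change in T = (1.433 − 1) × 100% = 43.3%.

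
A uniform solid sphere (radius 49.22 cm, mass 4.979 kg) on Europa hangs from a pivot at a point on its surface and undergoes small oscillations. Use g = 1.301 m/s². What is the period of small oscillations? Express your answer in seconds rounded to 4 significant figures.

4.573 s

I_cm = (2/5)mr² = 0.48249 kg·m². The pivot is at distance d = 0.4922 m from the centre of mass.
By the parallel-axis theorem, I = I_cm + md² = 0.48249 + 1.2062 = 1.6887 kg·m².
T = 2π√(I/(mgd)) = 2π√(1.6887/(4.979 × 1.301 × 0.4922)) = 4.573 s.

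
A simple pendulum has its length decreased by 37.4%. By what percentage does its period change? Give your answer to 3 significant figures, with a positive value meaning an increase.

-20.9%

T ∝ √L, so T'/T = √(0.6260) = 0.7912.
Percentage change in T = (0.7912 − 1) × 100% = -20.9%.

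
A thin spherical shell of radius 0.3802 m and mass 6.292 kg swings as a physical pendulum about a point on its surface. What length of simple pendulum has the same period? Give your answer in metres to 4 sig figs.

0.6337 m

The equivalent simple-pendulum length is L_eq = I/(md), where I is about the pivot and d = 0.38020 m.
I_cm = (2/3)mR² = 0.60635 kg·m², so I = I_cm + md² = 0.60635 + 0.90952 = 1.5159 kg·m².
L_eq = 1.5159/(6.292 × 0.38020) = 0.6337 m.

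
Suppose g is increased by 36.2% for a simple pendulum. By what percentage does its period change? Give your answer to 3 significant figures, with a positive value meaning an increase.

-14.3%

T ∝ 1/√g, so T'/T = 1/√(1.362) = 0.8569.
Percentage change in T = (0.8569 − 1) × 100% = -14.3%.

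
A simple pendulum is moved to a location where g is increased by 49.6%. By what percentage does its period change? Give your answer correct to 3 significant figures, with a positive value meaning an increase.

T ∝ 1/√g, so T'/T = 1/√(1.496) = 0.8176.
Percentage change in T = (0.8176 − 1) × 100% = -18.2%.

-18.2%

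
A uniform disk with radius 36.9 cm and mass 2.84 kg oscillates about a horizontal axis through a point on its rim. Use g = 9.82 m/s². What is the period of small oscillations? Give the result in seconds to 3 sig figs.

I_cm = ½mr² = 0.1933 kg·m². The pivot is at distance d = 0.369 m from the centre of mass.
By the parallel-axis theorem, I = I_cm + md² = 0.1933 + 0.3867 = 0.5800 kg·m².
T = 2π√(I/(mgd)) = 2π√(0.5800/(2.84 × 9.82 × 0.369)) = 1.49 s.

1.49 s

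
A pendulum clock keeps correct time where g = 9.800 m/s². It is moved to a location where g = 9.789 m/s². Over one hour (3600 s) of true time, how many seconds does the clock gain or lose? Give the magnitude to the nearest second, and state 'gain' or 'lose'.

lose 2 s

The clock's period scales as T ∝ 1/√g, so T'/T = √(9.800/9.789) = 1.00056.
In 3600 s of true time the clock registers 3600/1.00056 = 3598.0 s, so it loses 2 s.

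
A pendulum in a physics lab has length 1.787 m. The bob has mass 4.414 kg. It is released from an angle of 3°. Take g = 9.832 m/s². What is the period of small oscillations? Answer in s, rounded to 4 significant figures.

2.679 s

T = 2π√(L/g) = 2π√(1.787/9.832) = 2π × 0.42633 = 2.679 s.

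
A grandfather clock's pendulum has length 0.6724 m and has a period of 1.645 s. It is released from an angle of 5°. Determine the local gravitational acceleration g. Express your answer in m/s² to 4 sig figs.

9.810 m/s²

From T = 2π√(L/g), g = 4π²L/T² = 4π² × 0.6724/1.6450² = 9.810 m/s².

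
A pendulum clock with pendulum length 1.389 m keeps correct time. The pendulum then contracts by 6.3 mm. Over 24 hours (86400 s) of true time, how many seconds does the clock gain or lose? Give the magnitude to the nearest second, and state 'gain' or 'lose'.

T ∝ √L, so T'/T = √(1.38270/1.389) = 0.997730.
In 86400 s of true time the clock registers 86400/0.997730 = 86596.6 s, so it gains 197 s.

gain 197 s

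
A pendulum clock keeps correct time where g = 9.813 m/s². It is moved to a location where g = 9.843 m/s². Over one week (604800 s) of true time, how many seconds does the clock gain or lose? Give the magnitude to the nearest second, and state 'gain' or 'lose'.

The clock's period scales as T ∝ 1/√g, so T'/T = √(9.813/9.843) = 0.998475.
In 604800 s of true time the clock registers 604800/0.998475 = 605723.8 s, so it gains 924 s.

gain 924 s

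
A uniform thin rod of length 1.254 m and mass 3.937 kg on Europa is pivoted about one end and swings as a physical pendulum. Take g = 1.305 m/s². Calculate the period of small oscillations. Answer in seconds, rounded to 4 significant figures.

For a physical pendulum T = 2π√(I/(mgd)), with d = 0.62700 m from pivot to centre of mass.
I_cm = mL²/12 = 3.937 × 1.254²/12 = 0.51592 kg·m²; I = I_cm + md² = 0.51592 + 3.937 × 0.62700² = 2.0637 kg·m².
T = 2π√(2.0637/(3.937 × 1.305 × 0.62700)) = 5.029 s.

5.029 s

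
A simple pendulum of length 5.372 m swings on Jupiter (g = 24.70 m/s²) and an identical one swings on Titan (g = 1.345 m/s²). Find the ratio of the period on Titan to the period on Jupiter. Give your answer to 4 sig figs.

T ∝ 1/√g, so T₂/T₁ = √(g₁/g₂) = √(24.70/1.345) = 4.285.

4.285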